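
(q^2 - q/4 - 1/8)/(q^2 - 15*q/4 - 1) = (q - 1/2)/(q - 4)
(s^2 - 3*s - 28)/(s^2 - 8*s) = (s^2 - 3*s - 28)/(s*(s - 8))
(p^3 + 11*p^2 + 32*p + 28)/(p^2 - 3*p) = (p^3 + 11*p^2 + 32*p + 28)/(p*(p - 3))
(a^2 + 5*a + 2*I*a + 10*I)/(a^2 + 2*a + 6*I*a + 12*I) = (a^2 + a*(5 + 2*I) + 10*I)/(a^2 + a*(2 + 6*I) + 12*I)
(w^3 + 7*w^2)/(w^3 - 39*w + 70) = w^2/(w^2 - 7*w + 10)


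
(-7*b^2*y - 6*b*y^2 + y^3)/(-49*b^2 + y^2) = y*(b + y)/(7*b + y)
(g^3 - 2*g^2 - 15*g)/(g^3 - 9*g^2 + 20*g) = (g + 3)/(g - 4)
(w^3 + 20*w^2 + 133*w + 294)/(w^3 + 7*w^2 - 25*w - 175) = (w^2 + 13*w + 42)/(w^2 - 25)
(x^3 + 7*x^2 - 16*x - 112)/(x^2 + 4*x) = x + 3 - 28/x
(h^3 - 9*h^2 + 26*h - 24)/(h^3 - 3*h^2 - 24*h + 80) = (h^2 - 5*h + 6)/(h^2 + h - 20)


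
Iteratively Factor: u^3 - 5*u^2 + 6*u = (u)*(u^2 - 5*u + 6) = u*(u - 2)*(u - 3)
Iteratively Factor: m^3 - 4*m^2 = (m)*(m^2 - 4*m) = m^2*(m - 4)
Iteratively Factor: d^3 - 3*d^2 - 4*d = (d + 1)*(d^2 - 4*d) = (d - 4)*(d + 1)*(d)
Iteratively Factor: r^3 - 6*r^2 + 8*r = (r - 4)*(r^2 - 2*r) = r*(r - 4)*(r - 2)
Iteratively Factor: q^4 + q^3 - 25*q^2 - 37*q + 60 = (q + 3)*(q^3 - 2*q^2 - 19*q + 20) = (q - 5)*(q + 3)*(q^2 + 3*q - 4) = (q - 5)*(q + 3)*(q + 4)*(q - 1)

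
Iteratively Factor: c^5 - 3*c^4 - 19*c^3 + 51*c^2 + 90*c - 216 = (c - 3)*(c^4 - 19*c^2 - 6*c + 72) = (c - 4)*(c - 3)*(c^3 + 4*c^2 - 3*c - 18) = (c - 4)*(c - 3)*(c + 3)*(c^2 + c - 6) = (c - 4)*(c - 3)*(c + 3)^2*(c - 2)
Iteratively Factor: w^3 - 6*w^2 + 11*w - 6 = (w - 1)*(w^2 - 5*w + 6) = (w - 2)*(w - 1)*(w - 3)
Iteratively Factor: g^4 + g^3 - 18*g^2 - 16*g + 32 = (g + 4)*(g^3 - 3*g^2 - 6*g + 8) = (g - 1)*(g + 4)*(g^2 - 2*g - 8) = (g - 4)*(g - 1)*(g + 4)*(g + 2)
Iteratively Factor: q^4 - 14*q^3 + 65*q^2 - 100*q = (q - 5)*(q^3 - 9*q^2 + 20*q) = (q - 5)*(q - 4)*(q^2 - 5*q) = (q - 5)^2*(q - 4)*(q)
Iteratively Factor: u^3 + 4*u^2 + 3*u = (u + 3)*(u^2 + u) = u*(u + 3)*(u + 1)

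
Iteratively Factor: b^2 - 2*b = (b - 2)*(b)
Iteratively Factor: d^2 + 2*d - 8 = (d + 4)*(d - 2)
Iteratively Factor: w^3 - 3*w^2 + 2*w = (w - 2)*(w^2 - w) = w*(w - 2)*(w - 1)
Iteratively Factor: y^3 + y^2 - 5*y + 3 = (y + 3)*(y^2 - 2*y + 1) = (y - 1)*(y + 3)*(y - 1)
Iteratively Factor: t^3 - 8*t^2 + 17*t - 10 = (t - 5)*(t^2 - 3*t + 2) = (t - 5)*(t - 1)*(t - 2)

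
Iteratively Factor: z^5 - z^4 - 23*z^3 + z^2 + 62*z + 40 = (z + 1)*(z^4 - 2*z^3 - 21*z^2 + 22*z + 40) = (z - 5)*(z + 1)*(z^3 + 3*z^2 - 6*z - 8) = (z - 5)*(z + 1)*(z + 4)*(z^2 - z - 2) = (z - 5)*(z - 2)*(z + 1)*(z + 4)*(z + 1)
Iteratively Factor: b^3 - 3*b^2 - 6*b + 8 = (b - 1)*(b^2 - 2*b - 8) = (b - 4)*(b - 1)*(b + 2)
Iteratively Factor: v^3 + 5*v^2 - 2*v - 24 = (v + 3)*(v^2 + 2*v - 8) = (v - 2)*(v + 3)*(v + 4)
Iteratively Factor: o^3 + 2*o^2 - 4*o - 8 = (o + 2)*(o^2 - 4) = (o + 2)^2*(o - 2)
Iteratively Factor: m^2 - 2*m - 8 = (m + 2)*(m - 4)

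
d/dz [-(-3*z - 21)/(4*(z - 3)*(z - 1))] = 3*(-z^2 - 14*z + 31)/(4*(z^4 - 8*z^3 + 22*z^2 - 24*z + 9))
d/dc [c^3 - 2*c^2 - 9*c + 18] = 3*c^2 - 4*c - 9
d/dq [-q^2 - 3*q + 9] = -2*q - 3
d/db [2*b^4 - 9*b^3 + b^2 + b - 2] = 8*b^3 - 27*b^2 + 2*b + 1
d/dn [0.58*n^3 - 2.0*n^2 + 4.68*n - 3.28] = 1.74*n^2 - 4.0*n + 4.68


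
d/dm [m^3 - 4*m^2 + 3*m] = 3*m^2 - 8*m + 3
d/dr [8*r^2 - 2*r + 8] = 16*r - 2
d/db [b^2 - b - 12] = 2*b - 1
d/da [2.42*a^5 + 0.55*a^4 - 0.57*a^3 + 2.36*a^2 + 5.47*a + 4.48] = 12.1*a^4 + 2.2*a^3 - 1.71*a^2 + 4.72*a + 5.47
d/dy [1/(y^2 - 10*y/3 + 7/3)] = 6*(5 - 3*y)/(3*y^2 - 10*y + 7)^2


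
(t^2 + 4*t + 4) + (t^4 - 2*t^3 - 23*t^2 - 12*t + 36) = t^4 - 2*t^3 - 22*t^2 - 8*t + 40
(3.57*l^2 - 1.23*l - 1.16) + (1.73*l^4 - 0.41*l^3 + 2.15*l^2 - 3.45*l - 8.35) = 1.73*l^4 - 0.41*l^3 + 5.72*l^2 - 4.68*l - 9.51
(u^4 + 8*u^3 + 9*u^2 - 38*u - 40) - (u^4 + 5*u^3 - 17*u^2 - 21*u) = 3*u^3 + 26*u^2 - 17*u - 40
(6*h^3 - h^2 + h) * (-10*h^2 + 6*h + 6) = -60*h^5 + 46*h^4 + 20*h^3 + 6*h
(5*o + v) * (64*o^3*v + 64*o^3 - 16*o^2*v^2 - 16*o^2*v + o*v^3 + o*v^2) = 320*o^4*v + 320*o^4 - 16*o^3*v^2 - 16*o^3*v - 11*o^2*v^3 - 11*o^2*v^2 + o*v^4 + o*v^3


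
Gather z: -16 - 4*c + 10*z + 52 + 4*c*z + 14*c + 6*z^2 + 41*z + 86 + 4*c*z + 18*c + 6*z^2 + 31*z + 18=28*c + 12*z^2 + z*(8*c + 82) + 140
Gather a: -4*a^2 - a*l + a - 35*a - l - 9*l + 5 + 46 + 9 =-4*a^2 + a*(-l - 34) - 10*l + 60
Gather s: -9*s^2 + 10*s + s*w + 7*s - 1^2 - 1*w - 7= -9*s^2 + s*(w + 17) - w - 8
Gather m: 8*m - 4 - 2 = 8*m - 6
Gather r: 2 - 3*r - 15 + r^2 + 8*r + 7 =r^2 + 5*r - 6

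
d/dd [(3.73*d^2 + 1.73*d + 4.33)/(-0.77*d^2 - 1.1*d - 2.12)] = (-2.7709*d^2 - 9.147*d + 1.0954)/(0.5929*d^4 + 1.694*d^3 + 4.4748*d^2 + 4.664*d + 4.4944)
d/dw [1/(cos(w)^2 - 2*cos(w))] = 2*(-sin(w)/cos(w)^2 + tan(w))/(cos(w) - 2)^2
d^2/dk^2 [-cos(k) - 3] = cos(k)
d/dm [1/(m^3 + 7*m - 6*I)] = (-3*m^2 - 7)/(m^3 + 7*m - 6*I)^2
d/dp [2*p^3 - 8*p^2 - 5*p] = 6*p^2 - 16*p - 5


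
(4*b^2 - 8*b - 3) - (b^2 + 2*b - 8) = 3*b^2 - 10*b + 5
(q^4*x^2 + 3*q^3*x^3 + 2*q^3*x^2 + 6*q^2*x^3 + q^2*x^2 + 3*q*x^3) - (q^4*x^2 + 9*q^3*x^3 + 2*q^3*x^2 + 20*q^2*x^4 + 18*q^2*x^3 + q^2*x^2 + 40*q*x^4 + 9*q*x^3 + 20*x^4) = -6*q^3*x^3 - 20*q^2*x^4 - 12*q^2*x^3 - 40*q*x^4 - 6*q*x^3 - 20*x^4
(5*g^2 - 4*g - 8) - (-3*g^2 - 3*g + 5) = 8*g^2 - g - 13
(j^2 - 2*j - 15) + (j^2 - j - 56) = 2*j^2 - 3*j - 71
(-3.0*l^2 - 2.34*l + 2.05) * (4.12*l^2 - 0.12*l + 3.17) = -12.36*l^4 - 9.2808*l^3 - 0.7832*l^2 - 7.6638*l + 6.4985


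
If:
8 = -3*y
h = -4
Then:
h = -4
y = -8/3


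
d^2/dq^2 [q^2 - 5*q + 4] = 2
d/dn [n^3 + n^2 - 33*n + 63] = 3*n^2 + 2*n - 33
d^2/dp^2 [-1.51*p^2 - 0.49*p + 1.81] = -3.02000000000000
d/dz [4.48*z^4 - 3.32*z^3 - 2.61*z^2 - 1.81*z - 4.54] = 17.92*z^3 - 9.96*z^2 - 5.22*z - 1.81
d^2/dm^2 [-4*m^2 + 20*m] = -8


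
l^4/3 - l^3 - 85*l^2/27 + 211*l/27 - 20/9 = (l/3 + 1)*(l - 4)*(l - 5/3)*(l - 1/3)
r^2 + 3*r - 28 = (r - 4)*(r + 7)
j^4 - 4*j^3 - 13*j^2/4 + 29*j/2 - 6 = (j - 4)*(j - 3/2)*(j - 1/2)*(j + 2)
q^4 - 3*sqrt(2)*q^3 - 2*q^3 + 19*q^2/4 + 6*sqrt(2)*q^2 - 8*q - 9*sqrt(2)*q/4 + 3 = (q - 3/2)*(q - 1/2)*(q - 2*sqrt(2))*(q - sqrt(2))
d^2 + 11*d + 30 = (d + 5)*(d + 6)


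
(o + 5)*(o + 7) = o^2 + 12*o + 35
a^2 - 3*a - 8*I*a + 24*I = (a - 3)*(a - 8*I)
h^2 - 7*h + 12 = (h - 4)*(h - 3)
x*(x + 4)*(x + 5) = x^3 + 9*x^2 + 20*x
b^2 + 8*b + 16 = (b + 4)^2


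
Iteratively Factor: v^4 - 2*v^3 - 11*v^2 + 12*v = (v + 3)*(v^3 - 5*v^2 + 4*v) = v*(v + 3)*(v^2 - 5*v + 4) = v*(v - 1)*(v + 3)*(v - 4)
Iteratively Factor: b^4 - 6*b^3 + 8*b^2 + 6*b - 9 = (b - 1)*(b^3 - 5*b^2 + 3*b + 9) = (b - 1)*(b + 1)*(b^2 - 6*b + 9) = (b - 3)*(b - 1)*(b + 1)*(b - 3)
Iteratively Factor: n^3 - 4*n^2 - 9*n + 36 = (n + 3)*(n^2 - 7*n + 12) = (n - 3)*(n + 3)*(n - 4)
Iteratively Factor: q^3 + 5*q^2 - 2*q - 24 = (q + 3)*(q^2 + 2*q - 8) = (q + 3)*(q + 4)*(q - 2)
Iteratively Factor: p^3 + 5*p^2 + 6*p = (p)*(p^2 + 5*p + 6) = p*(p + 2)*(p + 3)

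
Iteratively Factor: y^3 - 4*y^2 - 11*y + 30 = (y - 2)*(y^2 - 2*y - 15) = (y - 5)*(y - 2)*(y + 3)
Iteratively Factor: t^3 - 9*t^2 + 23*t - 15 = (t - 3)*(t^2 - 6*t + 5) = (t - 5)*(t - 3)*(t - 1)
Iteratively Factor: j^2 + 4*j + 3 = (j + 3)*(j + 1)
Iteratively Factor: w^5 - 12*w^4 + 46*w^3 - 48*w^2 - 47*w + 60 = (w - 5)*(w^4 - 7*w^3 + 11*w^2 + 7*w - 12) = (w - 5)*(w - 4)*(w^3 - 3*w^2 - w + 3) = (w - 5)*(w - 4)*(w - 3)*(w^2 - 1) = (w - 5)*(w - 4)*(w - 3)*(w - 1)*(w + 1)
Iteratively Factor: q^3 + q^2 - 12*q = (q + 4)*(q^2 - 3*q) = q*(q + 4)*(q - 3)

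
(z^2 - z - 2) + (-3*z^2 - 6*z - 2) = -2*z^2 - 7*z - 4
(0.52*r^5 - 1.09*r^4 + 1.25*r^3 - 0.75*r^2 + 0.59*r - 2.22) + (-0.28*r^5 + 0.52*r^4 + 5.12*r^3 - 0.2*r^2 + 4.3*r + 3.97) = 0.24*r^5 - 0.57*r^4 + 6.37*r^3 - 0.95*r^2 + 4.89*r + 1.75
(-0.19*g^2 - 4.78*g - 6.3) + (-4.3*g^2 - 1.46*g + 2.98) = -4.49*g^2 - 6.24*g - 3.32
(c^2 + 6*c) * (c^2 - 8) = c^4 + 6*c^3 - 8*c^2 - 48*c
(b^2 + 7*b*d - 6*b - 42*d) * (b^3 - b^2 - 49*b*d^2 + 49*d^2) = b^5 + 7*b^4*d - 7*b^4 - 49*b^3*d^2 - 49*b^3*d + 6*b^3 - 343*b^2*d^3 + 343*b^2*d^2 + 42*b^2*d + 2401*b*d^3 - 294*b*d^2 - 2058*d^3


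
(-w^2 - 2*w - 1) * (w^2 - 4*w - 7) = -w^4 + 2*w^3 + 14*w^2 + 18*w + 7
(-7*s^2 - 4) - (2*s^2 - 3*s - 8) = -9*s^2 + 3*s + 4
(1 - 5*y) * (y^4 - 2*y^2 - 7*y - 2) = -5*y^5 + y^4 + 10*y^3 + 33*y^2 + 3*y - 2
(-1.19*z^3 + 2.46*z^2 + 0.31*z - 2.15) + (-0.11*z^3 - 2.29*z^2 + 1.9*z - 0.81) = -1.3*z^3 + 0.17*z^2 + 2.21*z - 2.96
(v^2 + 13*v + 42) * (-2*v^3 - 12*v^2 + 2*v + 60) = -2*v^5 - 38*v^4 - 238*v^3 - 418*v^2 + 864*v + 2520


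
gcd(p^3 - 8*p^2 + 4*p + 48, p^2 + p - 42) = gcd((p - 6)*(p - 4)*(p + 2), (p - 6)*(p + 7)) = p - 6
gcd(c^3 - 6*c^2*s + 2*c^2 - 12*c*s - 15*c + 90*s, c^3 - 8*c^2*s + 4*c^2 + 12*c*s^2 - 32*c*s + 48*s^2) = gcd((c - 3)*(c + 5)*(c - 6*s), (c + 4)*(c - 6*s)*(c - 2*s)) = -c + 6*s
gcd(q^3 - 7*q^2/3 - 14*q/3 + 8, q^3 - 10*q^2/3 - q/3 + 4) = q^2 - 13*q/3 + 4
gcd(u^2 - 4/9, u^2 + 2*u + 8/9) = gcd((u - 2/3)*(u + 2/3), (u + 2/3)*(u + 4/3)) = u + 2/3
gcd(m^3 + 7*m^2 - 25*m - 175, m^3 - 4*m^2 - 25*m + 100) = m^2 - 25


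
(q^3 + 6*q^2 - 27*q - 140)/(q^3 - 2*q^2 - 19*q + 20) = (q + 7)/(q - 1)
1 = 1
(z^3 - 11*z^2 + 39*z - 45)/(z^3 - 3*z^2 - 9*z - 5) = (z^2 - 6*z + 9)/(z^2 + 2*z + 1)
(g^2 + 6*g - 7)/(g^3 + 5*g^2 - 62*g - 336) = (g - 1)/(g^2 - 2*g - 48)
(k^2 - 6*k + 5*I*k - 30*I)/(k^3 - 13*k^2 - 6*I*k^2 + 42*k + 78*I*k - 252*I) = (k + 5*I)/(k^2 - k*(7 + 6*I) + 42*I)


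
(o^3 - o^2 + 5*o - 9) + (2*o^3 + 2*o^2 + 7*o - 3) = 3*o^3 + o^2 + 12*o - 12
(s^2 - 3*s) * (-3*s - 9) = -3*s^3 + 27*s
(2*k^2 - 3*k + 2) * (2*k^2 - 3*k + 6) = 4*k^4 - 12*k^3 + 25*k^2 - 24*k + 12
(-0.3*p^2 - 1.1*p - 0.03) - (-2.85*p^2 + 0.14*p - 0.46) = 2.55*p^2 - 1.24*p + 0.43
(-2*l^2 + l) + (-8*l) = -2*l^2 - 7*l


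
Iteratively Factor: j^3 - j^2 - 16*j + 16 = (j - 1)*(j^2 - 16) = (j - 4)*(j - 1)*(j + 4)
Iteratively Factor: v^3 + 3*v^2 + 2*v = (v)*(v^2 + 3*v + 2) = v*(v + 1)*(v + 2)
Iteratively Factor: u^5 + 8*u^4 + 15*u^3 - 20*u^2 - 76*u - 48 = (u - 2)*(u^4 + 10*u^3 + 35*u^2 + 50*u + 24) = (u - 2)*(u + 4)*(u^3 + 6*u^2 + 11*u + 6) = (u - 2)*(u + 3)*(u + 4)*(u^2 + 3*u + 2) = (u - 2)*(u + 1)*(u + 3)*(u + 4)*(u + 2)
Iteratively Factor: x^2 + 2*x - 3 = (x - 1)*(x + 3)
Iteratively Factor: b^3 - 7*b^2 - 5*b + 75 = (b - 5)*(b^2 - 2*b - 15) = (b - 5)^2*(b + 3)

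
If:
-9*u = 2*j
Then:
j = -9*u/2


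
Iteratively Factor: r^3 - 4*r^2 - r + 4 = (r - 1)*(r^2 - 3*r - 4) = (r - 4)*(r - 1)*(r + 1)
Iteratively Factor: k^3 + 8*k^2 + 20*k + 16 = (k + 4)*(k^2 + 4*k + 4) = (k + 2)*(k + 4)*(k + 2)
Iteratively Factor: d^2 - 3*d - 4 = (d + 1)*(d - 4)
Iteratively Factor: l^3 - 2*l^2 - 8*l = (l - 4)*(l^2 + 2*l) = (l - 4)*(l + 2)*(l)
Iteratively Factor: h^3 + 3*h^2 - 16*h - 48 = (h + 4)*(h^2 - h - 12) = (h - 4)*(h + 4)*(h + 3)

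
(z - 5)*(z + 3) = z^2 - 2*z - 15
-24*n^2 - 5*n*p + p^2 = (-8*n + p)*(3*n + p)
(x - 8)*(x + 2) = x^2 - 6*x - 16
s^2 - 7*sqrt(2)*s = s*(s - 7*sqrt(2))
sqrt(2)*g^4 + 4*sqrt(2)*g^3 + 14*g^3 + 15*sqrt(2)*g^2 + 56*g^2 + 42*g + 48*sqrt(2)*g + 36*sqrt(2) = (g + 3)*(g + sqrt(2))*(g + 6*sqrt(2))*(sqrt(2)*g + sqrt(2))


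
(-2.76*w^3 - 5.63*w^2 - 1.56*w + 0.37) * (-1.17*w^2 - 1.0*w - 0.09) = 3.2292*w^5 + 9.3471*w^4 + 7.7036*w^3 + 1.6338*w^2 - 0.2296*w - 0.0333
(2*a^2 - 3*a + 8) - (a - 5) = 2*a^2 - 4*a + 13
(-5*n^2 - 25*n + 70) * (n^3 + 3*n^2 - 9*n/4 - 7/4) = -5*n^5 - 40*n^4 + 25*n^3/4 + 275*n^2 - 455*n/4 - 245/2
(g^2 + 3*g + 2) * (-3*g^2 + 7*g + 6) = -3*g^4 - 2*g^3 + 21*g^2 + 32*g + 12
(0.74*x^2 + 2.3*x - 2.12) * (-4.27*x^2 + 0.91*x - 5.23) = -3.1598*x^4 - 9.1476*x^3 + 7.2752*x^2 - 13.9582*x + 11.0876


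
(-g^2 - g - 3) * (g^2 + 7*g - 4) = -g^4 - 8*g^3 - 6*g^2 - 17*g + 12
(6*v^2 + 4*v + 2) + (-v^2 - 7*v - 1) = 5*v^2 - 3*v + 1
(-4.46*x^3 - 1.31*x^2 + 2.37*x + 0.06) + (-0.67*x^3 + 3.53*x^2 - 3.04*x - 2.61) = -5.13*x^3 + 2.22*x^2 - 0.67*x - 2.55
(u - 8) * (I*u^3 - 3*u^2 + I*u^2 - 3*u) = I*u^4 - 3*u^3 - 7*I*u^3 + 21*u^2 - 8*I*u^2 + 24*u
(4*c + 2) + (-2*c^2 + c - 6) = -2*c^2 + 5*c - 4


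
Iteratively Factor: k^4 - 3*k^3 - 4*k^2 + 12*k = (k - 3)*(k^3 - 4*k) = (k - 3)*(k + 2)*(k^2 - 2*k) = k*(k - 3)*(k + 2)*(k - 2)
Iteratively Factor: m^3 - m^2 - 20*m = (m + 4)*(m^2 - 5*m) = m*(m + 4)*(m - 5)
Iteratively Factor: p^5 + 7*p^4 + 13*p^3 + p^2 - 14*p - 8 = (p + 1)*(p^4 + 6*p^3 + 7*p^2 - 6*p - 8) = (p + 1)*(p + 4)*(p^3 + 2*p^2 - p - 2) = (p + 1)^2*(p + 4)*(p^2 + p - 2) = (p - 1)*(p + 1)^2*(p + 4)*(p + 2)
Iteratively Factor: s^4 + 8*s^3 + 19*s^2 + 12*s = (s + 4)*(s^3 + 4*s^2 + 3*s) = s*(s + 4)*(s^2 + 4*s + 3) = s*(s + 1)*(s + 4)*(s + 3)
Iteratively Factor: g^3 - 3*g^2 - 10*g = (g)*(g^2 - 3*g - 10) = g*(g + 2)*(g - 5)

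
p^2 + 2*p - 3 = (p - 1)*(p + 3)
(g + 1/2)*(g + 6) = g^2 + 13*g/2 + 3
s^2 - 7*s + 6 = (s - 6)*(s - 1)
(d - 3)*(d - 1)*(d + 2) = d^3 - 2*d^2 - 5*d + 6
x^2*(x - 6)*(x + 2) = x^4 - 4*x^3 - 12*x^2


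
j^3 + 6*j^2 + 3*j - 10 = (j - 1)*(j + 2)*(j + 5)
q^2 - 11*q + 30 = (q - 6)*(q - 5)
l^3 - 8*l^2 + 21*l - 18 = (l - 3)^2*(l - 2)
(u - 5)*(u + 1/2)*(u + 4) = u^3 - u^2/2 - 41*u/2 - 10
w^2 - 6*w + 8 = (w - 4)*(w - 2)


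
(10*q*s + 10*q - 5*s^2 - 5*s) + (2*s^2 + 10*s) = 10*q*s + 10*q - 3*s^2 + 5*s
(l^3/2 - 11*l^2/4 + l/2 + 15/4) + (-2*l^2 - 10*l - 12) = l^3/2 - 19*l^2/4 - 19*l/2 - 33/4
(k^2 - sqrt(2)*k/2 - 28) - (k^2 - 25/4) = -sqrt(2)*k/2 - 87/4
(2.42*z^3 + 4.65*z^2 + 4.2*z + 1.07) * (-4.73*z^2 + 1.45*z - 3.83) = -11.4466*z^5 - 18.4855*z^4 - 22.3921*z^3 - 16.7806*z^2 - 14.5345*z - 4.0981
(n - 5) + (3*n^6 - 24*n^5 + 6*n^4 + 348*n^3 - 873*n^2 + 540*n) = 3*n^6 - 24*n^5 + 6*n^4 + 348*n^3 - 873*n^2 + 541*n - 5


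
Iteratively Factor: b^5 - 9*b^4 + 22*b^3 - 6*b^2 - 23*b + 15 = (b - 1)*(b^4 - 8*b^3 + 14*b^2 + 8*b - 15) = (b - 5)*(b - 1)*(b^3 - 3*b^2 - b + 3) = (b - 5)*(b - 3)*(b - 1)*(b^2 - 1) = (b - 5)*(b - 3)*(b - 1)*(b + 1)*(b - 1)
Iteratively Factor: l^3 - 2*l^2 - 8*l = (l + 2)*(l^2 - 4*l) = (l - 4)*(l + 2)*(l)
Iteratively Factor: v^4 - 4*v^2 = (v)*(v^3 - 4*v) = v*(v + 2)*(v^2 - 2*v) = v*(v - 2)*(v + 2)*(v)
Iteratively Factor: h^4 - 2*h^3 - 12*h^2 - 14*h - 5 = (h + 1)*(h^3 - 3*h^2 - 9*h - 5) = (h + 1)^2*(h^2 - 4*h - 5) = (h + 1)^3*(h - 5)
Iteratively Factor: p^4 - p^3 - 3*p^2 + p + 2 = (p + 1)*(p^3 - 2*p^2 - p + 2) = (p - 1)*(p + 1)*(p^2 - p - 2) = (p - 1)*(p + 1)^2*(p - 2)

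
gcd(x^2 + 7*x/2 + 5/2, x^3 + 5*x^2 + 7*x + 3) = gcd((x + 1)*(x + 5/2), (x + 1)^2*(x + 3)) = x + 1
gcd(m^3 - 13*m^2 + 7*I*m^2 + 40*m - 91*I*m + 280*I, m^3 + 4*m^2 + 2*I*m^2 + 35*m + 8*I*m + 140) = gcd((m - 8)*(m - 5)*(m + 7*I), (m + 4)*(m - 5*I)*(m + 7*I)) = m + 7*I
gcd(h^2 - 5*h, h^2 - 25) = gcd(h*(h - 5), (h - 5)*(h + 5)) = h - 5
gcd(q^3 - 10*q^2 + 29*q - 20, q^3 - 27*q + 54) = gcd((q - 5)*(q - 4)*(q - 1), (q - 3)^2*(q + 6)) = 1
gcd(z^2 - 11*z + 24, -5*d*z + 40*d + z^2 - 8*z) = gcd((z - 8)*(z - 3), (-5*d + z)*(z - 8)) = z - 8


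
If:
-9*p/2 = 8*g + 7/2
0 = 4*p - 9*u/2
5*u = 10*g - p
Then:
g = -343/1594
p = -315/797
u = -280/797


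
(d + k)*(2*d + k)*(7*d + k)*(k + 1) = 14*d^3*k + 14*d^3 + 23*d^2*k^2 + 23*d^2*k + 10*d*k^3 + 10*d*k^2 + k^4 + k^3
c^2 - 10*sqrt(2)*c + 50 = (c - 5*sqrt(2))^2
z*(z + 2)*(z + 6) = z^3 + 8*z^2 + 12*z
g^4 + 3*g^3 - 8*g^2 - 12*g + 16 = (g - 2)*(g - 1)*(g + 2)*(g + 4)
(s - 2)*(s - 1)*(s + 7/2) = s^3 + s^2/2 - 17*s/2 + 7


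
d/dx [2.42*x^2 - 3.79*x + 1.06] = 4.84*x - 3.79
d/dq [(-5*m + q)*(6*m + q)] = m + 2*q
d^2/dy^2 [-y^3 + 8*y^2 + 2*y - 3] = 16 - 6*y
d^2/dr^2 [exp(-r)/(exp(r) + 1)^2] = exp(-r)/(exp(r) + 1)^2 + 8*exp(r)/(exp(r) + 1)^4 + 2/(exp(r) + 1)^4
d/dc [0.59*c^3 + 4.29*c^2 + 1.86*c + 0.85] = 1.77*c^2 + 8.58*c + 1.86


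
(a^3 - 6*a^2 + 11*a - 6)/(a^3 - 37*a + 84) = (a^2 - 3*a + 2)/(a^2 + 3*a - 28)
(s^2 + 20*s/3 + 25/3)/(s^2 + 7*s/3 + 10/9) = 3*(s + 5)/(3*s + 2)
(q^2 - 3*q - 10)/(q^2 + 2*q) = (q - 5)/q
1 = 1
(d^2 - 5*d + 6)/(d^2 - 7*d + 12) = (d - 2)/(d - 4)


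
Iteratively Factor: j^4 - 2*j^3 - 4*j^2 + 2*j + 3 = (j - 3)*(j^3 + j^2 - j - 1) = (j - 3)*(j + 1)*(j^2 - 1) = (j - 3)*(j + 1)^2*(j - 1)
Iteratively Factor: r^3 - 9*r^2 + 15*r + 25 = (r + 1)*(r^2 - 10*r + 25) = (r - 5)*(r + 1)*(r - 5)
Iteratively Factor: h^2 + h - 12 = (h - 3)*(h + 4)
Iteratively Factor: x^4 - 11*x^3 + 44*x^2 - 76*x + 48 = (x - 4)*(x^3 - 7*x^2 + 16*x - 12) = (x - 4)*(x - 3)*(x^2 - 4*x + 4) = (x - 4)*(x - 3)*(x - 2)*(x - 2)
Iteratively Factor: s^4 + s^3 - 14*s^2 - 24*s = (s + 3)*(s^3 - 2*s^2 - 8*s) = (s - 4)*(s + 3)*(s^2 + 2*s) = s*(s - 4)*(s + 3)*(s + 2)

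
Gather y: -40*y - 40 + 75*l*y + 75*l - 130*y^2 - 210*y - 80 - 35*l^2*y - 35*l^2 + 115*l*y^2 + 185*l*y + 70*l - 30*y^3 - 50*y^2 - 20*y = -35*l^2 + 145*l - 30*y^3 + y^2*(115*l - 180) + y*(-35*l^2 + 260*l - 270) - 120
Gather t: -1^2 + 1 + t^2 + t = t^2 + t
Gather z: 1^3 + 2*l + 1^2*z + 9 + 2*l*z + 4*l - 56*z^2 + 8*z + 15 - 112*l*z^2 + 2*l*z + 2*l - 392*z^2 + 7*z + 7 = 8*l + z^2*(-112*l - 448) + z*(4*l + 16) + 32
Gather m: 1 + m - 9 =m - 8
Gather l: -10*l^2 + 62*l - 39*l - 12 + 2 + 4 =-10*l^2 + 23*l - 6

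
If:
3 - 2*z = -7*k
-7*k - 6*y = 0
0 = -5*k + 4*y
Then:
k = 0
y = 0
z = 3/2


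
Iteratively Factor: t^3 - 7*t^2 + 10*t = (t - 2)*(t^2 - 5*t) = t*(t - 2)*(t - 5)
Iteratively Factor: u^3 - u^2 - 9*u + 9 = (u + 3)*(u^2 - 4*u + 3) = (u - 1)*(u + 3)*(u - 3)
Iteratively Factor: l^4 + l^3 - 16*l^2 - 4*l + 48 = (l - 2)*(l^3 + 3*l^2 - 10*l - 24) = (l - 2)*(l + 4)*(l^2 - l - 6) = (l - 2)*(l + 2)*(l + 4)*(l - 3)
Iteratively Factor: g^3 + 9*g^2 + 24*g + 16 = (g + 1)*(g^2 + 8*g + 16) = (g + 1)*(g + 4)*(g + 4)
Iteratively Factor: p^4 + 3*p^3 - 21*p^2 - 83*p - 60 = (p + 4)*(p^3 - p^2 - 17*p - 15) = (p + 3)*(p + 4)*(p^2 - 4*p - 5) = (p - 5)*(p + 3)*(p + 4)*(p + 1)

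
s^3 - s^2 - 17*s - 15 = (s - 5)*(s + 1)*(s + 3)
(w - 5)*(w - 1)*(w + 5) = w^3 - w^2 - 25*w + 25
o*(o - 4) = o^2 - 4*o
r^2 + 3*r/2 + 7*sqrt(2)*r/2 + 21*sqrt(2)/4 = (r + 3/2)*(r + 7*sqrt(2)/2)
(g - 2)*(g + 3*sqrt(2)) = g^2 - 2*g + 3*sqrt(2)*g - 6*sqrt(2)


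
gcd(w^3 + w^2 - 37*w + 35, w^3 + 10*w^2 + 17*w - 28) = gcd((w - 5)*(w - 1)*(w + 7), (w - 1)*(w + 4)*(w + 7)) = w^2 + 6*w - 7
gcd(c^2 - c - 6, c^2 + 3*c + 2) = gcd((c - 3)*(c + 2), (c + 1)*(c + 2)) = c + 2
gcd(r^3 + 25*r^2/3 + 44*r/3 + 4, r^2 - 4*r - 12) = r + 2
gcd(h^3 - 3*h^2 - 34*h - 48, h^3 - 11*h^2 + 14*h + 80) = h^2 - 6*h - 16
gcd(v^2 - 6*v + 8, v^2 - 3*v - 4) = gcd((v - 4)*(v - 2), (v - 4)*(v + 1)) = v - 4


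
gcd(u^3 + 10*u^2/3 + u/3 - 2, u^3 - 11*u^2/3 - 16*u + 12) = u^2 + 7*u/3 - 2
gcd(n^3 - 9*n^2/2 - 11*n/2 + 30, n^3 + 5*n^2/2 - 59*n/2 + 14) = n - 4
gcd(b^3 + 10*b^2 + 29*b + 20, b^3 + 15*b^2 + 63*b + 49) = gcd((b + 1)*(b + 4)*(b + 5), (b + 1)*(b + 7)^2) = b + 1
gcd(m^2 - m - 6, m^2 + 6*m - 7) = 1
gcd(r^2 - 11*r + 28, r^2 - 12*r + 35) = r - 7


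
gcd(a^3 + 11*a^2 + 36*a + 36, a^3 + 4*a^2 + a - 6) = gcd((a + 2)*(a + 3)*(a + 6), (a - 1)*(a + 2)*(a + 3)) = a^2 + 5*a + 6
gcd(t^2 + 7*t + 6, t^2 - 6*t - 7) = t + 1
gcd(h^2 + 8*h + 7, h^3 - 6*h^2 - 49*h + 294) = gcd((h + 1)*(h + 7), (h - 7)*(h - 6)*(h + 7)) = h + 7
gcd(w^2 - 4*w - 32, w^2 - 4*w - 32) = w^2 - 4*w - 32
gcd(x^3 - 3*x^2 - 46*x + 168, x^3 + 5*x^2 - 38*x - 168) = x^2 + x - 42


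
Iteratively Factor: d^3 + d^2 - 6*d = (d + 3)*(d^2 - 2*d) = d*(d + 3)*(d - 2)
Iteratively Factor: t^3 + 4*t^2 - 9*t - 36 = (t + 3)*(t^2 + t - 12) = (t - 3)*(t + 3)*(t + 4)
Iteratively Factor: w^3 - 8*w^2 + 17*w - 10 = (w - 5)*(w^2 - 3*w + 2) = (w - 5)*(w - 2)*(w - 1)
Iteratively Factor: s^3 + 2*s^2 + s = (s + 1)*(s^2 + s) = (s + 1)^2*(s)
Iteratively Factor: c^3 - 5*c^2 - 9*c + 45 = (c - 3)*(c^2 - 2*c - 15) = (c - 3)*(c + 3)*(c - 5)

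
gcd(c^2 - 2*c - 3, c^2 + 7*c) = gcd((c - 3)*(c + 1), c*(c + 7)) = 1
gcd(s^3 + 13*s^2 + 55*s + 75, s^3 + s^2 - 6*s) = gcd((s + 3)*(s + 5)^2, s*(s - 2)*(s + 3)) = s + 3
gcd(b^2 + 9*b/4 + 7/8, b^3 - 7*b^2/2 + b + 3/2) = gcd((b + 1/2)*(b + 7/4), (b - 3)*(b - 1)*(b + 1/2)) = b + 1/2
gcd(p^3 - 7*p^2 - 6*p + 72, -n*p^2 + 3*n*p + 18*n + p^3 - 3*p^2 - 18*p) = p^2 - 3*p - 18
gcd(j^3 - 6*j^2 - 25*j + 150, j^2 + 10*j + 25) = j + 5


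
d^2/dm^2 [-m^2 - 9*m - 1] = -2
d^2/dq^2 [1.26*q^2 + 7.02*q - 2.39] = 2.52000000000000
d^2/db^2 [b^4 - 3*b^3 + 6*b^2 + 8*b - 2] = 12*b^2 - 18*b + 12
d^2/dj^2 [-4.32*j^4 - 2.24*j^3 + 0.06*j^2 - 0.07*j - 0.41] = -51.84*j^2 - 13.44*j + 0.12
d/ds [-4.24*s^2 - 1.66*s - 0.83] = -8.48*s - 1.66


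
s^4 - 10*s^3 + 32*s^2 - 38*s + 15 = (s - 5)*(s - 3)*(s - 1)^2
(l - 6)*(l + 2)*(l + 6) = l^3 + 2*l^2 - 36*l - 72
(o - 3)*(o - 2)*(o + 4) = o^3 - o^2 - 14*o + 24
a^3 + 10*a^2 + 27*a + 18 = (a + 1)*(a + 3)*(a + 6)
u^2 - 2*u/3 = u*(u - 2/3)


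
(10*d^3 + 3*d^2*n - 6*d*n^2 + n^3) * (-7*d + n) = -70*d^4 - 11*d^3*n + 45*d^2*n^2 - 13*d*n^3 + n^4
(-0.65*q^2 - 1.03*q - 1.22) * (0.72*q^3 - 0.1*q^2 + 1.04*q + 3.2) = -0.468*q^5 - 0.6766*q^4 - 1.4514*q^3 - 3.0292*q^2 - 4.5648*q - 3.904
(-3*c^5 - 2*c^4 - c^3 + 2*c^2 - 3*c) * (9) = -27*c^5 - 18*c^4 - 9*c^3 + 18*c^2 - 27*c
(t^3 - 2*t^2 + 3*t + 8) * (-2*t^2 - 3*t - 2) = -2*t^5 + t^4 - 2*t^3 - 21*t^2 - 30*t - 16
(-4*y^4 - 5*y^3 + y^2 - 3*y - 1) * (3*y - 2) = -12*y^5 - 7*y^4 + 13*y^3 - 11*y^2 + 3*y + 2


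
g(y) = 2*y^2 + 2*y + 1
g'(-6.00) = -22.00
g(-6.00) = 61.00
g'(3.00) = 14.00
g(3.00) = 25.00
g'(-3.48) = -11.92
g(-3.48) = 18.26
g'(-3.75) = -13.00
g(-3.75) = 21.62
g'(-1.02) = -2.08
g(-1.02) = 1.04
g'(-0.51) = -0.04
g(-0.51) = 0.50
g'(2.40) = 11.60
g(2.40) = 17.32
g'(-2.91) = -9.64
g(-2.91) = 12.12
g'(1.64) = 8.56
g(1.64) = 9.66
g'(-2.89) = -9.56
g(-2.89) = 11.92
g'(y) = 4*y + 2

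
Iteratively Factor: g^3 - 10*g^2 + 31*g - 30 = (g - 2)*(g^2 - 8*g + 15) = (g - 5)*(g - 2)*(g - 3)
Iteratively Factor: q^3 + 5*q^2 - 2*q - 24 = (q - 2)*(q^2 + 7*q + 12) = (q - 2)*(q + 3)*(q + 4)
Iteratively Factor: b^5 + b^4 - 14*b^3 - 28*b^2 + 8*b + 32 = (b - 1)*(b^4 + 2*b^3 - 12*b^2 - 40*b - 32) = (b - 1)*(b + 2)*(b^3 - 12*b - 16) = (b - 1)*(b + 2)^2*(b^2 - 2*b - 8) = (b - 1)*(b + 2)^3*(b - 4)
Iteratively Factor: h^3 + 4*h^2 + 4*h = (h)*(h^2 + 4*h + 4) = h*(h + 2)*(h + 2)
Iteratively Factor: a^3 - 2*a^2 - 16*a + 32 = (a - 2)*(a^2 - 16) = (a - 2)*(a + 4)*(a - 4)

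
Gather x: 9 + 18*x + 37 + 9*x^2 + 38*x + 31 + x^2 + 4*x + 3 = 10*x^2 + 60*x + 80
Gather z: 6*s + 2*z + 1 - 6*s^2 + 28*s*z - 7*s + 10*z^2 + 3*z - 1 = -6*s^2 - s + 10*z^2 + z*(28*s + 5)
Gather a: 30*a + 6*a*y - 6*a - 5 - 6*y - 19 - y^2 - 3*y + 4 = a*(6*y + 24) - y^2 - 9*y - 20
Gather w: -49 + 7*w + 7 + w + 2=8*w - 40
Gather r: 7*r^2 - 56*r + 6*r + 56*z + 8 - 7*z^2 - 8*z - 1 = 7*r^2 - 50*r - 7*z^2 + 48*z + 7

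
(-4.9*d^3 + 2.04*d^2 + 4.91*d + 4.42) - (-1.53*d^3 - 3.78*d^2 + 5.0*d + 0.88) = -3.37*d^3 + 5.82*d^2 - 0.0899999999999999*d + 3.54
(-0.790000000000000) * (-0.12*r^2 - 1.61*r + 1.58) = 0.0948*r^2 + 1.2719*r - 1.2482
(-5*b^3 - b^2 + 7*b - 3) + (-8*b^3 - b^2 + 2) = -13*b^3 - 2*b^2 + 7*b - 1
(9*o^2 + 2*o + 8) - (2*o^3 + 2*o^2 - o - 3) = -2*o^3 + 7*o^2 + 3*o + 11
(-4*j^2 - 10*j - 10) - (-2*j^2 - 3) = -2*j^2 - 10*j - 7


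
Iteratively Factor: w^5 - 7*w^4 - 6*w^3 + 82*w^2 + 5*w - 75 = (w - 1)*(w^4 - 6*w^3 - 12*w^2 + 70*w + 75) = (w - 1)*(w + 3)*(w^3 - 9*w^2 + 15*w + 25) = (w - 1)*(w + 1)*(w + 3)*(w^2 - 10*w + 25) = (w - 5)*(w - 1)*(w + 1)*(w + 3)*(w - 5)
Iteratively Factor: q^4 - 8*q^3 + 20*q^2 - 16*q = (q - 4)*(q^3 - 4*q^2 + 4*q) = (q - 4)*(q - 2)*(q^2 - 2*q) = q*(q - 4)*(q - 2)*(q - 2)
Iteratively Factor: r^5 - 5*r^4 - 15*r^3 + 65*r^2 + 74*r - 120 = (r - 4)*(r^4 - r^3 - 19*r^2 - 11*r + 30) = (r - 5)*(r - 4)*(r^3 + 4*r^2 + r - 6) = (r - 5)*(r - 4)*(r + 2)*(r^2 + 2*r - 3) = (r - 5)*(r - 4)*(r - 1)*(r + 2)*(r + 3)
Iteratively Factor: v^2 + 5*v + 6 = (v + 3)*(v + 2)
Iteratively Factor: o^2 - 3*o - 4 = (o - 4)*(o + 1)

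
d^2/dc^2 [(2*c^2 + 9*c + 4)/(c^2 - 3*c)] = 6*(5*c^3 + 4*c^2 - 12*c + 12)/(c^3*(c^3 - 9*c^2 + 27*c - 27))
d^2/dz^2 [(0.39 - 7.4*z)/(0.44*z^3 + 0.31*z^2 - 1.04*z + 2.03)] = (-8.59584*z^5 - 5.150112*z^4 - 7.34362399999999*z^3 + 78.47025*z^2 + 25.096416*z - 30.892966)/(0.085184*z^9 + 0.180048*z^8 - 0.47718*z^7 + 0.357679*z^6 + 2.789232*z^5 - 3.982431*z^4 + 0.387891999999999*z^3 + 10.419381*z^2 - 12.857208*z + 8.365427)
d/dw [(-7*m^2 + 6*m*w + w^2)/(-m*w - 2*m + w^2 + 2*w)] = (2 - 7*m)/(w^2 + 4*w + 4)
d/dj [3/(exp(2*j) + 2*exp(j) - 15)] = -6*(exp(j) + 1)*exp(j)/(exp(2*j) + 2*exp(j) - 15)^2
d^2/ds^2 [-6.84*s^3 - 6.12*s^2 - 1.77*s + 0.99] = -41.04*s - 12.24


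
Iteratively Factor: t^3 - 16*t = (t + 4)*(t^2 - 4*t) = (t - 4)*(t + 4)*(t)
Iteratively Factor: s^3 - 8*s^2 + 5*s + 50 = (s - 5)*(s^2 - 3*s - 10) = (s - 5)*(s + 2)*(s - 5)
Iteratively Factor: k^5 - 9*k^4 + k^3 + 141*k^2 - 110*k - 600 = (k - 5)*(k^4 - 4*k^3 - 19*k^2 + 46*k + 120) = (k - 5)*(k + 2)*(k^3 - 6*k^2 - 7*k + 60) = (k - 5)*(k - 4)*(k + 2)*(k^2 - 2*k - 15) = (k - 5)*(k - 4)*(k + 2)*(k + 3)*(k - 5)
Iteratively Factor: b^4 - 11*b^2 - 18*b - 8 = (b + 1)*(b^3 - b^2 - 10*b - 8) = (b + 1)^2*(b^2 - 2*b - 8) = (b + 1)^2*(b + 2)*(b - 4)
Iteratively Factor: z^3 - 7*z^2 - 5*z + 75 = (z + 3)*(z^2 - 10*z + 25) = (z - 5)*(z + 3)*(z - 5)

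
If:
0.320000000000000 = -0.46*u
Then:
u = -0.70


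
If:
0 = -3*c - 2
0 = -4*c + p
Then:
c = -2/3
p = -8/3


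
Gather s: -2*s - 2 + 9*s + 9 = 7*s + 7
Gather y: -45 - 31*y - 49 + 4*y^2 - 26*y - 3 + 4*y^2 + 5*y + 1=8*y^2 - 52*y - 96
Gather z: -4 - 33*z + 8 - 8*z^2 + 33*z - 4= -8*z^2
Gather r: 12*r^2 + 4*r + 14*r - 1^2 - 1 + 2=12*r^2 + 18*r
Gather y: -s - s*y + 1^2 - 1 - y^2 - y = -s - y^2 + y*(-s - 1)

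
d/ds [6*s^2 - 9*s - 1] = 12*s - 9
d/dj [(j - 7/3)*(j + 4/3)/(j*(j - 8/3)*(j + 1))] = (-27*j^4 + 54*j^3 + 135*j^2 - 280*j - 224)/(3*j^2*(9*j^4 - 30*j^3 - 23*j^2 + 80*j + 64))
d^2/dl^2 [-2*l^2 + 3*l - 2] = -4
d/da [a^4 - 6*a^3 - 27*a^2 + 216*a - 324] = 4*a^3 - 18*a^2 - 54*a + 216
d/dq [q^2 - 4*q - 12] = 2*q - 4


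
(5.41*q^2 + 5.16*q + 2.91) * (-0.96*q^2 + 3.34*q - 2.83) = -5.1936*q^4 + 13.1158*q^3 - 0.8695*q^2 - 4.8834*q - 8.2353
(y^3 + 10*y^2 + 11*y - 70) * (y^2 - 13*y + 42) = y^5 - 3*y^4 - 77*y^3 + 207*y^2 + 1372*y - 2940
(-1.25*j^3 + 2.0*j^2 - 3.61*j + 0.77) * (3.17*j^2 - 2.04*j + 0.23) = -3.9625*j^5 + 8.89*j^4 - 15.8112*j^3 + 10.2653*j^2 - 2.4011*j + 0.1771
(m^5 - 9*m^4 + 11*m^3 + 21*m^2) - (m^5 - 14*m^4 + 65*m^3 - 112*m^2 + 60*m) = 5*m^4 - 54*m^3 + 133*m^2 - 60*m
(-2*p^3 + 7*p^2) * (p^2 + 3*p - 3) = -2*p^5 + p^4 + 27*p^3 - 21*p^2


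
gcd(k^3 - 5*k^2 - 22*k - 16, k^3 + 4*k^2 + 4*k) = k + 2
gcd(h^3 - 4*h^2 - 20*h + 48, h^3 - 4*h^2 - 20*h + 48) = h^3 - 4*h^2 - 20*h + 48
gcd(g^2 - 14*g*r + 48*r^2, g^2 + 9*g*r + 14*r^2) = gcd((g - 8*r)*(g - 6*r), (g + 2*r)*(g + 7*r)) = 1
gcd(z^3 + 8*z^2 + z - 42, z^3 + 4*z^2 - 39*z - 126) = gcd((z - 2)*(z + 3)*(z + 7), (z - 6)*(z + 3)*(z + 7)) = z^2 + 10*z + 21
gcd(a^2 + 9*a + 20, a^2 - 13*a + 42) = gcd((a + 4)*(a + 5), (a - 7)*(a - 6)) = 1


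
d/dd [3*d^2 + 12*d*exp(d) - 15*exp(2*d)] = 12*d*exp(d) + 6*d - 30*exp(2*d) + 12*exp(d)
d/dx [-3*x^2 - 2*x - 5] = -6*x - 2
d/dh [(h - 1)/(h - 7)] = -6/(h - 7)^2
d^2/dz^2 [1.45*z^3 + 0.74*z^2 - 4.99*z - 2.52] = 8.7*z + 1.48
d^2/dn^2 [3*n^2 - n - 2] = 6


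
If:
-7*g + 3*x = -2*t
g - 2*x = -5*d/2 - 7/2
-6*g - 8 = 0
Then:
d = 4*x/5 - 13/15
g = -4/3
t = -3*x/2 - 14/3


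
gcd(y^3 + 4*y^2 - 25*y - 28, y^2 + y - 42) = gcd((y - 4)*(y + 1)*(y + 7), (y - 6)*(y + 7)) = y + 7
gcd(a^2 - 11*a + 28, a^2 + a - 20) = a - 4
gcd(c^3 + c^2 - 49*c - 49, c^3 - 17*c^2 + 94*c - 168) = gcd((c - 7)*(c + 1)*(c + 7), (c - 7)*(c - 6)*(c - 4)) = c - 7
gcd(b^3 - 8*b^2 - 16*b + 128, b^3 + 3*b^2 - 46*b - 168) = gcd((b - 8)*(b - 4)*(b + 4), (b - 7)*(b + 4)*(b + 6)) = b + 4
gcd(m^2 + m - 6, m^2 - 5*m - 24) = m + 3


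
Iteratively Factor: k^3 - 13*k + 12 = (k + 4)*(k^2 - 4*k + 3) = (k - 1)*(k + 4)*(k - 3)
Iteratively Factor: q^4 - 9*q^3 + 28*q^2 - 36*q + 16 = (q - 1)*(q^3 - 8*q^2 + 20*q - 16) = (q - 2)*(q - 1)*(q^2 - 6*q + 8) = (q - 4)*(q - 2)*(q - 1)*(q - 2)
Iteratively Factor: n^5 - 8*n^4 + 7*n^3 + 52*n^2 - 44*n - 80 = (n - 2)*(n^4 - 6*n^3 - 5*n^2 + 42*n + 40) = (n - 5)*(n - 2)*(n^3 - n^2 - 10*n - 8) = (n - 5)*(n - 2)*(n + 1)*(n^2 - 2*n - 8) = (n - 5)*(n - 4)*(n - 2)*(n + 1)*(n + 2)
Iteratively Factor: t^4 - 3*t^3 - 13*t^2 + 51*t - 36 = (t - 3)*(t^3 - 13*t + 12) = (t - 3)^2*(t^2 + 3*t - 4) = (t - 3)^2*(t - 1)*(t + 4)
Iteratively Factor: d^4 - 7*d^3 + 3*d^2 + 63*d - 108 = (d - 3)*(d^3 - 4*d^2 - 9*d + 36) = (d - 3)^2*(d^2 - d - 12) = (d - 4)*(d - 3)^2*(d + 3)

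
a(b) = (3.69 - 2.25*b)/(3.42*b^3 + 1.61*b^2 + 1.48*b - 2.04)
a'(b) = (3.69 - 2.25*b)*(-10.26*b^2 - 3.22*b - 1.48)/(3.42*b^3 + 1.61*b^2 + 1.48*b - 2.04)^2 - 2.25/(3.42*b^3 + 1.61*b^2 + 1.48*b - 2.04) = (15.39*b^3 - 34.2369*b^2 - 11.8818*b - 0.8712)/(11.6964*b^6 + 11.0124*b^5 + 12.7153*b^4 - 9.188*b^3 - 4.3784*b^2 - 6.0384*b + 4.1616)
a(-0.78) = -1.42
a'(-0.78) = -1.34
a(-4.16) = -0.06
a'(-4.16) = -0.03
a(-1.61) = -0.50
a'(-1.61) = -0.64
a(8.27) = -0.01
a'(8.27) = 0.00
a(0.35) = -2.46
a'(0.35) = -6.17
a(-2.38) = -0.21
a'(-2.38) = -0.21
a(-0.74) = -1.47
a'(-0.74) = -1.29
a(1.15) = 0.16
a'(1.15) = -0.74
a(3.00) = -0.03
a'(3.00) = 0.01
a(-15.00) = -0.00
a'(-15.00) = -0.00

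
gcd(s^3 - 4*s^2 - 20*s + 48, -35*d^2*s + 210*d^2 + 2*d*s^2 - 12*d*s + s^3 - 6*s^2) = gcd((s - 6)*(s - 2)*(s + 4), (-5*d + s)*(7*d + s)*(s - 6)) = s - 6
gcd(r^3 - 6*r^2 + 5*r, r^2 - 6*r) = r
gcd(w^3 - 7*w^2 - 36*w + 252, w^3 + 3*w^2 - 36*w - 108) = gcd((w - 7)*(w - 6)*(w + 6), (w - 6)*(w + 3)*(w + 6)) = w^2 - 36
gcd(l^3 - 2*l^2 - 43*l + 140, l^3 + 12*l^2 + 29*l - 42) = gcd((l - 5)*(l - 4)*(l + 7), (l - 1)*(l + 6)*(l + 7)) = l + 7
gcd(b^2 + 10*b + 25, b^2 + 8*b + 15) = b + 5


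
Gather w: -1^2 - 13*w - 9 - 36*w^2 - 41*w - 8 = -36*w^2 - 54*w - 18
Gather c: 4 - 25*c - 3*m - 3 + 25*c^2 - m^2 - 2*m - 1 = 25*c^2 - 25*c - m^2 - 5*m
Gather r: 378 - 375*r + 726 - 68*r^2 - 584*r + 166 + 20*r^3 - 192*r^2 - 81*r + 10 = 20*r^3 - 260*r^2 - 1040*r + 1280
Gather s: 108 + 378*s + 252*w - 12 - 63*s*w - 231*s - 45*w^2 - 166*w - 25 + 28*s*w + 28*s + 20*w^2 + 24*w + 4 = s*(175 - 35*w) - 25*w^2 + 110*w + 75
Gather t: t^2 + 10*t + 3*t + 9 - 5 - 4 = t^2 + 13*t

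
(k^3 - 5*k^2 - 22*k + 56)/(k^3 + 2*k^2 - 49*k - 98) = (k^2 + 2*k - 8)/(k^2 + 9*k + 14)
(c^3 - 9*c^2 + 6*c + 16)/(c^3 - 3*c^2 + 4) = (c - 8)/(c - 2)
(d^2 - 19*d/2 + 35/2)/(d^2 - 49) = (d - 5/2)/(d + 7)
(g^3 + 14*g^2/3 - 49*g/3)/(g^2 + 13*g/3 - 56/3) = g*(3*g - 7)/(3*g - 8)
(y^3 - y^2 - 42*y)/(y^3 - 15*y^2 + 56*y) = (y + 6)/(y - 8)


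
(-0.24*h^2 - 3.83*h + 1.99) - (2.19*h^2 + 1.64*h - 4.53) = -2.43*h^2 - 5.47*h + 6.52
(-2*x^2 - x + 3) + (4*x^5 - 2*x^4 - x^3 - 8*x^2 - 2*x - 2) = 4*x^5 - 2*x^4 - x^3 - 10*x^2 - 3*x + 1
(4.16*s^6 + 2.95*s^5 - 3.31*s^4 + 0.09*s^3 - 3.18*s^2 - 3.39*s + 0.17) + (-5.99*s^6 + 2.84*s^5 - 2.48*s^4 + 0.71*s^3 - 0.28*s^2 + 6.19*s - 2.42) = -1.83*s^6 + 5.79*s^5 - 5.79*s^4 + 0.8*s^3 - 3.46*s^2 + 2.8*s - 2.25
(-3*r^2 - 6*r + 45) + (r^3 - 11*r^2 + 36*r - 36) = r^3 - 14*r^2 + 30*r + 9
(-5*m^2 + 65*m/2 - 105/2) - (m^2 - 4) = -6*m^2 + 65*m/2 - 97/2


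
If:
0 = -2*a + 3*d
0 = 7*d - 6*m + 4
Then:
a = 9*m/7 - 6/7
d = 6*m/7 - 4/7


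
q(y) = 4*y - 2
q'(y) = 4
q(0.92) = 1.68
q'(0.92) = 4.00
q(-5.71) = -24.84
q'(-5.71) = 4.00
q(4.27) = 15.08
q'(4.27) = 4.00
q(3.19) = 10.76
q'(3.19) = 4.00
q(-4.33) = -19.32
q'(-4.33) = 4.00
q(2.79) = 9.16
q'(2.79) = 4.00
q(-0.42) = -3.68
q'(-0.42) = 4.00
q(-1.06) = -6.24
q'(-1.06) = 4.00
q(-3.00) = -14.00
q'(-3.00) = 4.00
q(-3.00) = -14.00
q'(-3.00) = 4.00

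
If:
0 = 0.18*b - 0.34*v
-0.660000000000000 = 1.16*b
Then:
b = -0.57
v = -0.30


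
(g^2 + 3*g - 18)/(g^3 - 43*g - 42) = (g - 3)/(g^2 - 6*g - 7)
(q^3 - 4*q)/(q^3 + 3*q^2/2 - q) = 2*(q - 2)/(2*q - 1)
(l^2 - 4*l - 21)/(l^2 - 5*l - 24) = (l - 7)/(l - 8)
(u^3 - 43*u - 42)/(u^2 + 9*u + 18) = (u^2 - 6*u - 7)/(u + 3)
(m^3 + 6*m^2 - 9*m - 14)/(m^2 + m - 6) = (m^2 + 8*m + 7)/(m + 3)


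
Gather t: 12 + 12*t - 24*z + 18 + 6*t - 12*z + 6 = 18*t - 36*z + 36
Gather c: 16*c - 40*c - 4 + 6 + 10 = 12 - 24*c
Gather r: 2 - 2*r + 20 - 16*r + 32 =54 - 18*r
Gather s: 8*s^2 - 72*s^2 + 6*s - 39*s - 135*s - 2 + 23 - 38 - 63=-64*s^2 - 168*s - 80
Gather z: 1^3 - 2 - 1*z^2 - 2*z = -z^2 - 2*z - 1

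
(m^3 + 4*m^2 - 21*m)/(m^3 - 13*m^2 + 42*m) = (m^2 + 4*m - 21)/(m^2 - 13*m + 42)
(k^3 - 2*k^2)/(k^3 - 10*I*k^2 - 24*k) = k*(2 - k)/(-k^2 + 10*I*k + 24)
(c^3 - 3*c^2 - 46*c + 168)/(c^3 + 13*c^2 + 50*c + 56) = (c^2 - 10*c + 24)/(c^2 + 6*c + 8)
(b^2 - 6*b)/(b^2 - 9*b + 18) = b/(b - 3)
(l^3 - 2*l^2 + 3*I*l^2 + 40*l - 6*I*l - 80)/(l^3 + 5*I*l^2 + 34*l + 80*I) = (l - 2)/(l + 2*I)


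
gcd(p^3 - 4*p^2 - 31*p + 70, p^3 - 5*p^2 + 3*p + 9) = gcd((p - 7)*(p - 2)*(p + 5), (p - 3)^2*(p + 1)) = 1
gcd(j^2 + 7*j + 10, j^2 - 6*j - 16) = j + 2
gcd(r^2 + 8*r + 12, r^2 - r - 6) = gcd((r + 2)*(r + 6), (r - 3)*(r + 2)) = r + 2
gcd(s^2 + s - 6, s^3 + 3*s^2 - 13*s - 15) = 1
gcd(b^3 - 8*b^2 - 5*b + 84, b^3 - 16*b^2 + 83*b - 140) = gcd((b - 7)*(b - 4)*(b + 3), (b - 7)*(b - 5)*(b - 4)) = b^2 - 11*b + 28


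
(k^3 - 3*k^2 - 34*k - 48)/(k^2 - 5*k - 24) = k + 2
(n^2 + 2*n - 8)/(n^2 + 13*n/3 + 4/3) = 3*(n - 2)/(3*n + 1)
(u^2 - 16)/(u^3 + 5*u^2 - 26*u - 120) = (u - 4)/(u^2 + u - 30)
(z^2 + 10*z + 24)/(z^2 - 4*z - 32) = (z + 6)/(z - 8)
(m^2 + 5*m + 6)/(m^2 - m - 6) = (m + 3)/(m - 3)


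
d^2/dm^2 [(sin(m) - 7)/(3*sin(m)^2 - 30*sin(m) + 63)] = (-3*sin(m) + cos(m)^2 + 1)/(3*(sin(m) - 3)^3)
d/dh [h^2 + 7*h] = 2*h + 7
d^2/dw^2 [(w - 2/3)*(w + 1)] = 2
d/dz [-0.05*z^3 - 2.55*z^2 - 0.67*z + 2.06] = -0.15*z^2 - 5.1*z - 0.67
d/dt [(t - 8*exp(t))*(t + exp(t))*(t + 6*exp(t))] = -t^2*exp(t) + 3*t^2 - 100*t*exp(2*t) - 2*t*exp(t) - 144*exp(3*t) - 50*exp(2*t)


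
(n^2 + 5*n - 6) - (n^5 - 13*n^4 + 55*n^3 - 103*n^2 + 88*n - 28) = -n^5 + 13*n^4 - 55*n^3 + 104*n^2 - 83*n + 22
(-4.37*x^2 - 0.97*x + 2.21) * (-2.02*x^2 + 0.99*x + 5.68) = 8.8274*x^4 - 2.3669*x^3 - 30.2461*x^2 - 3.3217*x + 12.5528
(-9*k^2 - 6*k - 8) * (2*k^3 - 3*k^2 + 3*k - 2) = -18*k^5 + 15*k^4 - 25*k^3 + 24*k^2 - 12*k + 16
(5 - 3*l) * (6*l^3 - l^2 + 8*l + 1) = -18*l^4 + 33*l^3 - 29*l^2 + 37*l + 5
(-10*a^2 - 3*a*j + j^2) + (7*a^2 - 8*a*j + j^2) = -3*a^2 - 11*a*j + 2*j^2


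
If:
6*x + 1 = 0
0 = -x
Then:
No Solution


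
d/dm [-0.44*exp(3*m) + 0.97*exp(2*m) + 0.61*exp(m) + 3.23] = (-1.32*exp(2*m) + 1.94*exp(m) + 0.61)*exp(m)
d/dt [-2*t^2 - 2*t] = -4*t - 2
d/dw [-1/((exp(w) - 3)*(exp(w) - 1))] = (exp(w) - 2)/(2*(exp(w) - 3)^2*sinh(w/2)^2)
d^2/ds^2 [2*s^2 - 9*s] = 4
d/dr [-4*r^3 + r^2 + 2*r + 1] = -12*r^2 + 2*r + 2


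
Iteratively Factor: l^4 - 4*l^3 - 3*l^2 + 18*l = (l - 3)*(l^3 - l^2 - 6*l) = (l - 3)*(l + 2)*(l^2 - 3*l) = l*(l - 3)*(l + 2)*(l - 3)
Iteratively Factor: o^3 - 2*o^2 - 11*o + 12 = (o + 3)*(o^2 - 5*o + 4) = (o - 4)*(o + 3)*(o - 1)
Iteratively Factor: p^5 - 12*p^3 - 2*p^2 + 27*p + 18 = (p + 1)*(p^4 - p^3 - 11*p^2 + 9*p + 18) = (p + 1)^2*(p^3 - 2*p^2 - 9*p + 18) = (p + 1)^2*(p + 3)*(p^2 - 5*p + 6) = (p - 2)*(p + 1)^2*(p + 3)*(p - 3)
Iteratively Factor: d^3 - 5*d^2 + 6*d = (d)*(d^2 - 5*d + 6) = d*(d - 3)*(d - 2)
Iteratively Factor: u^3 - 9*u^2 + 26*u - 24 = (u - 2)*(u^2 - 7*u + 12) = (u - 3)*(u - 2)*(u - 4)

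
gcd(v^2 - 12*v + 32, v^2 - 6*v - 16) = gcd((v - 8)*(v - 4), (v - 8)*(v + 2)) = v - 8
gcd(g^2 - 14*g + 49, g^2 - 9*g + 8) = 1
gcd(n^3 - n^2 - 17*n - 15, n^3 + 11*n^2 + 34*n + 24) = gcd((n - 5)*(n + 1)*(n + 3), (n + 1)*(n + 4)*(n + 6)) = n + 1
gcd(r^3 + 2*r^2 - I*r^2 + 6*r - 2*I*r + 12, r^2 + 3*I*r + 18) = r - 3*I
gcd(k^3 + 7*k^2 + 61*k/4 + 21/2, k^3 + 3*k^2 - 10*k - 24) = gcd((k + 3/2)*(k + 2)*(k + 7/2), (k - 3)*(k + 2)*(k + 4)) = k + 2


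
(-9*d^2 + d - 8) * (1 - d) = 9*d^3 - 10*d^2 + 9*d - 8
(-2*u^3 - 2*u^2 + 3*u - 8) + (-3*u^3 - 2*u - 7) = -5*u^3 - 2*u^2 + u - 15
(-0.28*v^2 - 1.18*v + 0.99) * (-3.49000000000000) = 0.9772*v^2 + 4.1182*v - 3.4551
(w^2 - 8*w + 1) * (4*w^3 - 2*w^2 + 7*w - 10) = 4*w^5 - 34*w^4 + 27*w^3 - 68*w^2 + 87*w - 10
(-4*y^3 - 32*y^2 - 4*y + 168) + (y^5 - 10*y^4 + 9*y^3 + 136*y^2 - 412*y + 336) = y^5 - 10*y^4 + 5*y^3 + 104*y^2 - 416*y + 504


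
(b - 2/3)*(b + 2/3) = b^2 - 4/9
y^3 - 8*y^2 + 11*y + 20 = (y - 5)*(y - 4)*(y + 1)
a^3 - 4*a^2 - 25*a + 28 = (a - 7)*(a - 1)*(a + 4)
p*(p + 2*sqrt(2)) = p^2 + 2*sqrt(2)*p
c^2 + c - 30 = (c - 5)*(c + 6)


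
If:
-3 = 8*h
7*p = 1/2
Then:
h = -3/8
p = 1/14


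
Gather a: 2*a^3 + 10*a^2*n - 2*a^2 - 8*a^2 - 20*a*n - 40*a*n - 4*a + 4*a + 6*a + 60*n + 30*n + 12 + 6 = 2*a^3 + a^2*(10*n - 10) + a*(6 - 60*n) + 90*n + 18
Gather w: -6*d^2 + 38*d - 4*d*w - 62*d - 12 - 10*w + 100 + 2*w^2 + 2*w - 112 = -6*d^2 - 24*d + 2*w^2 + w*(-4*d - 8) - 24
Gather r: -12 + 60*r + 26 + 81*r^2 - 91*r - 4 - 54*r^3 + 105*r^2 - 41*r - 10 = -54*r^3 + 186*r^2 - 72*r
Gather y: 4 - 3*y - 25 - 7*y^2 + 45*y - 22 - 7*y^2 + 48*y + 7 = -14*y^2 + 90*y - 36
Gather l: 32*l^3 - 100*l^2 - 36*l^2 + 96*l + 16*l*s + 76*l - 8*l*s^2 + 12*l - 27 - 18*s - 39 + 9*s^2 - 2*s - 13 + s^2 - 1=32*l^3 - 136*l^2 + l*(-8*s^2 + 16*s + 184) + 10*s^2 - 20*s - 80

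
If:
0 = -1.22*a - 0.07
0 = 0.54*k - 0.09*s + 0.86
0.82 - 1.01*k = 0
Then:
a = -0.06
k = 0.81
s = 14.43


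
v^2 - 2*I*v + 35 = (v - 7*I)*(v + 5*I)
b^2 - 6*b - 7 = (b - 7)*(b + 1)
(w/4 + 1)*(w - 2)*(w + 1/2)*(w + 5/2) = w^4/4 + 5*w^3/4 - 3*w^2/16 - 43*w/8 - 5/2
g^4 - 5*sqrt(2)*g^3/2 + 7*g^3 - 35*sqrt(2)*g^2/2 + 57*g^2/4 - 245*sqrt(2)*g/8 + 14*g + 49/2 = (g + 7/2)^2*(g - 2*sqrt(2))*(g - sqrt(2)/2)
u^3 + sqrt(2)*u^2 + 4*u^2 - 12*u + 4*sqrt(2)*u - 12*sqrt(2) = (u - 2)*(u + 6)*(u + sqrt(2))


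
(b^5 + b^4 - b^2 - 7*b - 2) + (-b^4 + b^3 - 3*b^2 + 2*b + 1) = b^5 + b^3 - 4*b^2 - 5*b - 1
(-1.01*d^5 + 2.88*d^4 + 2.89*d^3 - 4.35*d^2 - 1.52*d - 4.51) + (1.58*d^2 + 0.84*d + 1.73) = -1.01*d^5 + 2.88*d^4 + 2.89*d^3 - 2.77*d^2 - 0.68*d - 2.78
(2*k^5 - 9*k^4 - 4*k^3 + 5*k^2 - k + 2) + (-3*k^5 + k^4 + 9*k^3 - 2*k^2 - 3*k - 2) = -k^5 - 8*k^4 + 5*k^3 + 3*k^2 - 4*k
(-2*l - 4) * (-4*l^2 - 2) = 8*l^3 + 16*l^2 + 4*l + 8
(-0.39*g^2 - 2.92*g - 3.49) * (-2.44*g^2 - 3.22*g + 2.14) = 0.9516*g^4 + 8.3806*g^3 + 17.0834*g^2 + 4.989*g - 7.4686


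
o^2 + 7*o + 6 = (o + 1)*(o + 6)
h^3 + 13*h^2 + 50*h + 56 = (h + 2)*(h + 4)*(h + 7)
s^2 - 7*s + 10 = (s - 5)*(s - 2)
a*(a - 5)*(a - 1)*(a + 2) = a^4 - 4*a^3 - 7*a^2 + 10*a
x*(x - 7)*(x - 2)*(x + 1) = x^4 - 8*x^3 + 5*x^2 + 14*x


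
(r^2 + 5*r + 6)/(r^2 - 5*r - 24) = (r + 2)/(r - 8)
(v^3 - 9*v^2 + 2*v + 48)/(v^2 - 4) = (v^2 - 11*v + 24)/(v - 2)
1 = 1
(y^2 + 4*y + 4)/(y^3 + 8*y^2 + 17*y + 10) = (y + 2)/(y^2 + 6*y + 5)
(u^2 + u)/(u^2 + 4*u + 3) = u/(u + 3)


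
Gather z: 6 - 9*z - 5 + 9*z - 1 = 0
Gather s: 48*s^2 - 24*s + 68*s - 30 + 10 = 48*s^2 + 44*s - 20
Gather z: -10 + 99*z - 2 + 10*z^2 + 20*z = 10*z^2 + 119*z - 12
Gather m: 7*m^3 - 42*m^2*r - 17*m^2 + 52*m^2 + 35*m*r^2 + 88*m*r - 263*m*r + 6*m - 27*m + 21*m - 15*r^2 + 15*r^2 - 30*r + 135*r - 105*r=7*m^3 + m^2*(35 - 42*r) + m*(35*r^2 - 175*r)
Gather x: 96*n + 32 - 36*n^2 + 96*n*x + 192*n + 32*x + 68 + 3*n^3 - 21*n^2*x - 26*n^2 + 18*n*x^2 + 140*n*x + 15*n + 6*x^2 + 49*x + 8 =3*n^3 - 62*n^2 + 303*n + x^2*(18*n + 6) + x*(-21*n^2 + 236*n + 81) + 108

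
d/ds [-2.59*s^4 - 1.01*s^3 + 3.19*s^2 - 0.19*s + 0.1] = -10.36*s^3 - 3.03*s^2 + 6.38*s - 0.19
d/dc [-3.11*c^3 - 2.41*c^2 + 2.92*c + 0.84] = -9.33*c^2 - 4.82*c + 2.92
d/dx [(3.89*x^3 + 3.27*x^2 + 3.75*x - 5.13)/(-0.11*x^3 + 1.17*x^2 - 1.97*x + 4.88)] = (4.911*x^4 - 14.5016*x^3 + 44.4273*x^2 + 43.9194*x + 8.1939)/(0.0121*x^6 - 0.2574*x^5 + 1.8023*x^4 - 5.6834*x^3 + 15.3001*x^2 - 19.2272*x + 23.8144)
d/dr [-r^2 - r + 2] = -2*r - 1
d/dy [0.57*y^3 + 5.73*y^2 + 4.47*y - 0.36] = 1.71*y^2 + 11.46*y + 4.47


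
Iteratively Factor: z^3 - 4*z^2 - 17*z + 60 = (z - 5)*(z^2 + z - 12) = (z - 5)*(z + 4)*(z - 3)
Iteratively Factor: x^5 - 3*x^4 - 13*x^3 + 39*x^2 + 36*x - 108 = (x + 2)*(x^4 - 5*x^3 - 3*x^2 + 45*x - 54) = (x - 3)*(x + 2)*(x^3 - 2*x^2 - 9*x + 18) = (x - 3)*(x + 2)*(x + 3)*(x^2 - 5*x + 6) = (x - 3)^2*(x + 2)*(x + 3)*(x - 2)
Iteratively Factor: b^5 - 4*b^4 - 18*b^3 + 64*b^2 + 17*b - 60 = (b - 5)*(b^4 + b^3 - 13*b^2 - b + 12) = (b - 5)*(b - 3)*(b^3 + 4*b^2 - b - 4) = (b - 5)*(b - 3)*(b - 1)*(b^2 + 5*b + 4) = (b - 5)*(b - 3)*(b - 1)*(b + 4)*(b + 1)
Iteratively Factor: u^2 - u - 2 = (u + 1)*(u - 2)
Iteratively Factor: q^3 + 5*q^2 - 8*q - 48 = (q - 3)*(q^2 + 8*q + 16) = (q - 3)*(q + 4)*(q + 4)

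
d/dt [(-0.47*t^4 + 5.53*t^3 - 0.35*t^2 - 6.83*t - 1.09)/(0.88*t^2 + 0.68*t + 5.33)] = (-0.8272*t^5 + 3.9076*t^4 - 2.4996*t^3 + 94.1971*t^2 - 1.8126*t - 35.6627)/(0.7744*t^4 + 1.1968*t^3 + 9.8432*t^2 + 7.2488*t + 28.4089)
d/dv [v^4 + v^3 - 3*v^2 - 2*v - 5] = 4*v^3 + 3*v^2 - 6*v - 2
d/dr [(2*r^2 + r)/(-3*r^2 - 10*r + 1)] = (-17*r^2 + 4*r + 1)/(9*r^4 + 60*r^3 + 94*r^2 - 20*r + 1)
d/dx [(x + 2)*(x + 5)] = 2*x + 7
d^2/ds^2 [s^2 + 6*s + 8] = 2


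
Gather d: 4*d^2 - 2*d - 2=4*d^2 - 2*d - 2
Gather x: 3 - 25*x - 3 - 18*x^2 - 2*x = -18*x^2 - 27*x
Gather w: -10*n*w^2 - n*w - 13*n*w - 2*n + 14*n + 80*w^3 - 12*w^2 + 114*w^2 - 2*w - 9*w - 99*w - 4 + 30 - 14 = 12*n + 80*w^3 + w^2*(102 - 10*n) + w*(-14*n - 110) + 12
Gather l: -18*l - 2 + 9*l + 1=-9*l - 1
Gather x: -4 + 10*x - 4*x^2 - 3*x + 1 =-4*x^2 + 7*x - 3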